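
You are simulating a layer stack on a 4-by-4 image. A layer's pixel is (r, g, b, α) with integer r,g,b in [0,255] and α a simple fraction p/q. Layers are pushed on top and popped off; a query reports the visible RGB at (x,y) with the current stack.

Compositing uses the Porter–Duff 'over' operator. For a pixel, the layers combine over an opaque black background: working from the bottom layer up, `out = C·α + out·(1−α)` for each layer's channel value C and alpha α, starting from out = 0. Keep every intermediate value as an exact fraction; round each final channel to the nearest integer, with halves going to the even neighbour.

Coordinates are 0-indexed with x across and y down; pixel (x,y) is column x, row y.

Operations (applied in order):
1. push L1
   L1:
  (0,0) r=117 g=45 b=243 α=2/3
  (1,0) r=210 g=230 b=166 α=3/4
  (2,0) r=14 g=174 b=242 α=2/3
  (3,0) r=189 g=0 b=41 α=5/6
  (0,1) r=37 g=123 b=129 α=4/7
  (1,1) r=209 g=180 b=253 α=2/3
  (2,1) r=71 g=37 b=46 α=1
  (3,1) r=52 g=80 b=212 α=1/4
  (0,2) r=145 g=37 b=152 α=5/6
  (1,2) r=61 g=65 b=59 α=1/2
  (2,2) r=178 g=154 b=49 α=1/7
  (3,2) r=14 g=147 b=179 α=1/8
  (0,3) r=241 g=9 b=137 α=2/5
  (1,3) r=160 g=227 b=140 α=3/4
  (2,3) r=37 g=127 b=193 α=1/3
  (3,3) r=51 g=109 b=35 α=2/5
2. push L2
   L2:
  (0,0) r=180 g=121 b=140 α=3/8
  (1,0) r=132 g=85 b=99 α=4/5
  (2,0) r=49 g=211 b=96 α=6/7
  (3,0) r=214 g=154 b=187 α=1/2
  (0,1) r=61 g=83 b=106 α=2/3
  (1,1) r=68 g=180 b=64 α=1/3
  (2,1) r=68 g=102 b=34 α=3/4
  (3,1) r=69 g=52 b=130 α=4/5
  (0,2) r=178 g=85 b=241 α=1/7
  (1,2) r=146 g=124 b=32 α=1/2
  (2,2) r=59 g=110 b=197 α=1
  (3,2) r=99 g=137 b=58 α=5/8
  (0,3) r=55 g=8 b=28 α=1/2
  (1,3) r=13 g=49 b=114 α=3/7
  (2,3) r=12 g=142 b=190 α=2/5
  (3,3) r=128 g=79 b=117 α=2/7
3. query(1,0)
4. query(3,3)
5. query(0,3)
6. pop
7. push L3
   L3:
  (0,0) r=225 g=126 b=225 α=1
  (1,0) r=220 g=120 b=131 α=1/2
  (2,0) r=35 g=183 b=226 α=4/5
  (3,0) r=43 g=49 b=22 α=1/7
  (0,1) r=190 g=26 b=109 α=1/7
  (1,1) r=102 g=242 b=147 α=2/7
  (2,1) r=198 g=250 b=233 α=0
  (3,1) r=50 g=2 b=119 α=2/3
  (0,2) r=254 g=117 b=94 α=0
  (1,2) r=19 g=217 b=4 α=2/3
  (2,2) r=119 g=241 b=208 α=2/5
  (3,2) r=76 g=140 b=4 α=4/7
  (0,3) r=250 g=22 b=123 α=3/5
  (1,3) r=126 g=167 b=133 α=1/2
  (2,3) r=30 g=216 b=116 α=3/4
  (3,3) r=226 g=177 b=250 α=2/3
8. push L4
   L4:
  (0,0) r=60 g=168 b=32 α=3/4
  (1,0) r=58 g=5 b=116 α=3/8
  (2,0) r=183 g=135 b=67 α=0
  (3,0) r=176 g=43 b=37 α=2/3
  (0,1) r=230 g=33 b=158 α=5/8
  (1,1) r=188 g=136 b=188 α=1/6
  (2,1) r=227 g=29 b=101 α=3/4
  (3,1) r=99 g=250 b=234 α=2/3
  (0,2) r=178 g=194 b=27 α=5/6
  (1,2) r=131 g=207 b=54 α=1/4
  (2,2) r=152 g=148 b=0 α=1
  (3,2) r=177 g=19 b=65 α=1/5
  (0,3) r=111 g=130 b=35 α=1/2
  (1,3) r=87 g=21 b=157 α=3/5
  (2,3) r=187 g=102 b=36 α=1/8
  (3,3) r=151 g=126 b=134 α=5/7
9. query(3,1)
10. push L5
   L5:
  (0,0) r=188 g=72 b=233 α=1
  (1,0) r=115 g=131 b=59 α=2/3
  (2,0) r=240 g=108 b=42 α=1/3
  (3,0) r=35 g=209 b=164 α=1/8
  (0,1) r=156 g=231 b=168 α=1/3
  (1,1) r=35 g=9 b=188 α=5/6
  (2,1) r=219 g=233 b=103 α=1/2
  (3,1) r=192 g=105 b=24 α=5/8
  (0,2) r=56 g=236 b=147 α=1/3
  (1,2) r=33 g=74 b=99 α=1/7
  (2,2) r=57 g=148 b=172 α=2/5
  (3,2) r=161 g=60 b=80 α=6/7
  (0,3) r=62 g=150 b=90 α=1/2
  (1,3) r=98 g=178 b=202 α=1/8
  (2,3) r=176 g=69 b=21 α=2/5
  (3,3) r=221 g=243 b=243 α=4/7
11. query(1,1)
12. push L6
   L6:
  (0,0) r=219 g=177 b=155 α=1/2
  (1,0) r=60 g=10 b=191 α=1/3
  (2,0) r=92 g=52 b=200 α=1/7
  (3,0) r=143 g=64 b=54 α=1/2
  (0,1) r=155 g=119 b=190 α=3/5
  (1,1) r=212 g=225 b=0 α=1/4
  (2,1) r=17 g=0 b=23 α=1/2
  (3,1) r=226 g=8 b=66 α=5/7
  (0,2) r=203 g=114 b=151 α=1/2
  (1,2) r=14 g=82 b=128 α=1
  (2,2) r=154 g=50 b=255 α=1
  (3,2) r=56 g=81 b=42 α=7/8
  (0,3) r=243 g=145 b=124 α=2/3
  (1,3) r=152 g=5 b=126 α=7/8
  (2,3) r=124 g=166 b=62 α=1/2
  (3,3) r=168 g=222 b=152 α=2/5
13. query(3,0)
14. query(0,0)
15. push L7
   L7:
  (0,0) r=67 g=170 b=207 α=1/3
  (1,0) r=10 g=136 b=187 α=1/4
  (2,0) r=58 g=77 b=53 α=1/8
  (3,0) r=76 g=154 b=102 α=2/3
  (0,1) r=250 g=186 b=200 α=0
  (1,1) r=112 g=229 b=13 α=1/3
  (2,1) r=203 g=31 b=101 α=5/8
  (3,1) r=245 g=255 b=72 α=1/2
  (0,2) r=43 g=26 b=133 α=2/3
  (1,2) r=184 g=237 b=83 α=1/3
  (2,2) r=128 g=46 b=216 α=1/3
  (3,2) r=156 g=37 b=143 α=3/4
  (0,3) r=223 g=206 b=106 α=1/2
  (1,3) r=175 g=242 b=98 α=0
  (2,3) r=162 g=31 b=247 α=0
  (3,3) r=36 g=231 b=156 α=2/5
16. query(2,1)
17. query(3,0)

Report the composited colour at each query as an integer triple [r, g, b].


(1,0) stack=L1,L2; from [0,0,0]:
+L1 (α=3/4) → [315/2, 345/2, 249/2]
+L2 (α=4/5) → [1371/10, 205/2, 1041/10]
→ [137, 102, 104]

(3,3) stack=L1,L2; from [0,0,0]:
L1 α=2/5: [102/5, 218/5, 14]
L2 α=2/7: [358/7, 376/7, 304/7]
= [51, 54, 43]

query (0,3) [L1,L2] — begin 0,0,0
L1 α=2/5: [482/5, 18/5, 274/5]
L2 α=1/2: [757/10, 29/5, 207/5]
→ [76, 6, 41]

(3,1) stack=L1,L3,L4; from [0,0,0]:
L1 α=1/4: [13, 20, 53]
L3 α=2/3: [113/3, 8, 97]
L4 α=2/3: [707/9, 508/3, 565/3]
= [79, 169, 188]

query (1,1) [L1,L3,L4,L5] — begin 0,0,0
+L1 (α=2/3) → [418/3, 120, 506/3]
+L3 (α=2/7) → [386/3, 1084/7, 3412/21]
+L4 (α=1/6) → [1247/9, 1062/7, 10504/63]
+L5 (α=5/6) → [1411/27, 459/14, 34862/189]
rounded: [52, 33, 184]

(3,0) stack=L1,L3,L4,L5,L6; from [0,0,0]:
after L1 α=5/6: [315/2, 0, 205/6]
after L3 α=1/7: [988/7, 7, 227/7]
after L4 α=2/3: [3452/21, 31, 745/21]
after L5 α=1/8: [3557/24, 213/4, 1237/24]
after L6 α=1/2: [6989/48, 469/8, 2533/48]
= [146, 59, 53]

(0,0) stack=L1,L3,L4,L5,L6; from [0,0,0]:
+L1 (α=2/3) → [78, 30, 162]
+L3 (α=1) → [225, 126, 225]
+L4 (α=3/4) → [405/4, 315/2, 321/4]
+L5 (α=1) → [188, 72, 233]
+L6 (α=1/2) → [407/2, 249/2, 194]
→ [204, 124, 194]

at x=2,y=1 over L1,L3,L4,L5,L6,L7:
after L1 α=1: [71, 37, 46]
after L3 α=0: [71, 37, 46]
after L4 α=3/4: [188, 31, 349/4]
after L5 α=1/2: [407/2, 132, 761/8]
after L6 α=1/2: [441/4, 66, 945/16]
after L7 α=5/8: [5383/32, 353/8, 10915/128]
→ [168, 44, 85]

query (3,0) [L1,L3,L4,L5,L6,L7] — begin 0,0,0
+L1 (α=5/6) → [315/2, 0, 205/6]
+L3 (α=1/7) → [988/7, 7, 227/7]
+L4 (α=2/3) → [3452/21, 31, 745/21]
+L5 (α=1/8) → [3557/24, 213/4, 1237/24]
+L6 (α=1/2) → [6989/48, 469/8, 2533/48]
+L7 (α=2/3) → [14285/144, 2933/24, 12325/144]
rounded: [99, 122, 86]


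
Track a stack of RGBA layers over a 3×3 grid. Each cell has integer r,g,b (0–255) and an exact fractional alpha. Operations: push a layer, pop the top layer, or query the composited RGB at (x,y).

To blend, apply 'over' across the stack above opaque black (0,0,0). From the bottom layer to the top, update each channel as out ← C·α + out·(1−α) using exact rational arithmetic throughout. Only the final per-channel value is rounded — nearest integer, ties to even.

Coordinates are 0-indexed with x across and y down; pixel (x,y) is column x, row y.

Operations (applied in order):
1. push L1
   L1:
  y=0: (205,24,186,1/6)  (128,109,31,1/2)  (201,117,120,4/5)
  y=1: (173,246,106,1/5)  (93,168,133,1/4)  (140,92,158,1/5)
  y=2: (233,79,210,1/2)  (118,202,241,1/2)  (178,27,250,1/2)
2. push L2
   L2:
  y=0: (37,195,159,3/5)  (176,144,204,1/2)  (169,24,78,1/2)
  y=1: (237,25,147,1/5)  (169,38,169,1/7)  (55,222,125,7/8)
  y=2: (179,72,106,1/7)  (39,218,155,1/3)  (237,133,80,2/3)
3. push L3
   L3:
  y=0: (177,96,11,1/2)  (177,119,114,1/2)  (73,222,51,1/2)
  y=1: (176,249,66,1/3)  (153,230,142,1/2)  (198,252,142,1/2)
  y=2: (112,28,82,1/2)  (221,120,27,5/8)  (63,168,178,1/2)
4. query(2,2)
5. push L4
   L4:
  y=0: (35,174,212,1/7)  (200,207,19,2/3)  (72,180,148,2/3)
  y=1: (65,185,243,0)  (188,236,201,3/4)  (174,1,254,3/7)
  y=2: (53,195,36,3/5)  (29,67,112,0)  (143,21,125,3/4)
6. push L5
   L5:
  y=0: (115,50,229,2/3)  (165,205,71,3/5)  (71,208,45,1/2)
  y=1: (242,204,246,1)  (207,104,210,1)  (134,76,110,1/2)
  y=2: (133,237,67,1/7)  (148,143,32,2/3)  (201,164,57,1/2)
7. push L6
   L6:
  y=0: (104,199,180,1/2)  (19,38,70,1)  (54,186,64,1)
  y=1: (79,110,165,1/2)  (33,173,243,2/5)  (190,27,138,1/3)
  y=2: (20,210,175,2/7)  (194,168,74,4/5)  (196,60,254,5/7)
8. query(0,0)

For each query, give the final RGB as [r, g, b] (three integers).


(2,2) stack=L1,L2,L3; from [0,0,0]:
L1 α=1/2: [89, 27/2, 125]
L2 α=2/3: [563/3, 559/6, 95]
L3 α=1/2: [376/3, 1567/12, 273/2]
→ [125, 131, 136]

(0,0) stack=L1,L2,L3,L4,L5,L6; from [0,0,0]:
+L1 (α=1/6) → [205/6, 4, 31]
+L2 (α=3/5) → [538/15, 593/5, 539/5]
+L3 (α=1/2) → [3193/30, 1073/10, 297/5]
+L4 (α=1/7) → [3368/35, 4089/35, 406/5]
+L5 (α=2/3) → [3806/35, 7589/105, 2696/15]
+L6 (α=1/2) → [3723/35, 14242/105, 2698/15]
= [106, 136, 180]


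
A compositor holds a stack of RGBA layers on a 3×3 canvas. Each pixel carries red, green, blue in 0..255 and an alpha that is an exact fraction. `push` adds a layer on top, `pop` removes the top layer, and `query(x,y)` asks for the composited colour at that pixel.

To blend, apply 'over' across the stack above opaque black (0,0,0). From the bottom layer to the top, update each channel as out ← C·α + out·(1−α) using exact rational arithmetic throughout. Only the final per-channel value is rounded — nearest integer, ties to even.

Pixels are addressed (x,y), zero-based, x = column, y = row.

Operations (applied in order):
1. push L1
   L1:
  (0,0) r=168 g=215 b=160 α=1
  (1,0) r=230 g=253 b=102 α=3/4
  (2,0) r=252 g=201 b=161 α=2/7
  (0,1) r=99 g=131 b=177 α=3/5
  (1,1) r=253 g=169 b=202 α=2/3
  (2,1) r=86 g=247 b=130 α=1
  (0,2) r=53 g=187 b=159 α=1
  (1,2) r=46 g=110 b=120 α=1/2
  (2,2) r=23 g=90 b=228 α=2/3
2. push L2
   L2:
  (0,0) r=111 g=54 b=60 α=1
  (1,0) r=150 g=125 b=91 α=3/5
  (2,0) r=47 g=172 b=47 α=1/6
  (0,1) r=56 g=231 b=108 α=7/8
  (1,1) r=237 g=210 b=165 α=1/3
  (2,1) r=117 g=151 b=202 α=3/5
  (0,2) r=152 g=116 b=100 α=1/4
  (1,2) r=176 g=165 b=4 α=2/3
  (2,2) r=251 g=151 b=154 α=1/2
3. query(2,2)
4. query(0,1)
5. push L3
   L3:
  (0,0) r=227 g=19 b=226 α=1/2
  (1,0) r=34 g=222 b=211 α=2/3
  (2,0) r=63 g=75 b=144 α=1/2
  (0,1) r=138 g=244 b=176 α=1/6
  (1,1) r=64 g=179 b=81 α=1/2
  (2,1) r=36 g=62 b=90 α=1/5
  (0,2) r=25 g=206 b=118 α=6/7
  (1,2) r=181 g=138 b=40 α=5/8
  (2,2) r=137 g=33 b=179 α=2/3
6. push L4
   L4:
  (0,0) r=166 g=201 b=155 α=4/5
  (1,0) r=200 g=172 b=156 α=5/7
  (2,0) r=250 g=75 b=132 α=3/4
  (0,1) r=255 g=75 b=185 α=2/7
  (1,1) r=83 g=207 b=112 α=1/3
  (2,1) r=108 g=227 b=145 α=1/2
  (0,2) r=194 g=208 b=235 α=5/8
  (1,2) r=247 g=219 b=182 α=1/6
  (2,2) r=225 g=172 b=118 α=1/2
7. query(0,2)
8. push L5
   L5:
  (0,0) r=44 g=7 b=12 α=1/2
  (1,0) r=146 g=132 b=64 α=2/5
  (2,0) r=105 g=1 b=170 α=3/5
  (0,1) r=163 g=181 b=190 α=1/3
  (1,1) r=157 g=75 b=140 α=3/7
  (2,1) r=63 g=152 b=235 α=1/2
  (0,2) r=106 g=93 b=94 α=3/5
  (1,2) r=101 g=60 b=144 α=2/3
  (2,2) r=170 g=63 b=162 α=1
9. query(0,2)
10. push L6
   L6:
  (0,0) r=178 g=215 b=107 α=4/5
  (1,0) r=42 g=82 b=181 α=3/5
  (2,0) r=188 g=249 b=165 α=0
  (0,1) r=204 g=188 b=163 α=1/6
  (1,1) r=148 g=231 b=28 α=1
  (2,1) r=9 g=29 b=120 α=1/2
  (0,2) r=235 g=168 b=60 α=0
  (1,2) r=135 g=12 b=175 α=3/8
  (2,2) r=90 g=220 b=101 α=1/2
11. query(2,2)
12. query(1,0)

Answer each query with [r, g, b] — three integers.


(2,2) stack=L1,L2; from [0,0,0]:
L1 α=2/3: [46/3, 60, 152]
L2 α=1/2: [799/6, 211/2, 153]
= [133, 106, 153]

query (0,1) [L1,L2] — begin 0,0,0
after L1 α=3/5: [297/5, 393/5, 531/5]
after L2 α=7/8: [2257/40, 4239/20, 4311/40]
rounded: [56, 212, 108]

(0,2) stack=L1,L2,L3,L4; from [0,0,0]:
L1 α=1: [53, 187, 159]
L2 α=1/4: [311/4, 677/4, 577/4]
L3 α=6/7: [911/28, 803/4, 487/4]
L4 α=5/8: [29893/224, 6569/32, 6161/32]
rounded: [133, 205, 193]

at x=0,y=2 over L1,L2,L3,L4,L5:
L1 α=1: [53, 187, 159]
L2 α=1/4: [311/4, 677/4, 577/4]
L3 α=6/7: [911/28, 803/4, 487/4]
L4 α=5/8: [29893/224, 6569/32, 6161/32]
L5 α=3/5: [65509/560, 11033/80, 10673/80]
= [117, 138, 133]

(2,2) stack=L1,L2,L3,L4,L5,L6; from [0,0,0]:
L1 α=2/3: [46/3, 60, 152]
L2 α=1/2: [799/6, 211/2, 153]
L3 α=2/3: [2443/18, 343/6, 511/3]
L4 α=1/2: [6493/36, 1375/12, 865/6]
L5 α=1: [170, 63, 162]
L6 α=1/2: [130, 283/2, 263/2]
= [130, 142, 132]

at x=1,y=0 over L1,L2,L3,L4,L5,L6:
L1 α=3/4: [345/2, 759/4, 153/2]
L2 α=3/5: [159, 1509/10, 426/5]
L3 α=2/3: [227/3, 1983/10, 2536/15]
L4 α=5/7: [3454/21, 6283/35, 2396/15]
L5 α=2/5: [5498/35, 28089/175, 3036/25]
L6 α=3/5: [15406/175, 99228/875, 19647/125]
→ [88, 113, 157]


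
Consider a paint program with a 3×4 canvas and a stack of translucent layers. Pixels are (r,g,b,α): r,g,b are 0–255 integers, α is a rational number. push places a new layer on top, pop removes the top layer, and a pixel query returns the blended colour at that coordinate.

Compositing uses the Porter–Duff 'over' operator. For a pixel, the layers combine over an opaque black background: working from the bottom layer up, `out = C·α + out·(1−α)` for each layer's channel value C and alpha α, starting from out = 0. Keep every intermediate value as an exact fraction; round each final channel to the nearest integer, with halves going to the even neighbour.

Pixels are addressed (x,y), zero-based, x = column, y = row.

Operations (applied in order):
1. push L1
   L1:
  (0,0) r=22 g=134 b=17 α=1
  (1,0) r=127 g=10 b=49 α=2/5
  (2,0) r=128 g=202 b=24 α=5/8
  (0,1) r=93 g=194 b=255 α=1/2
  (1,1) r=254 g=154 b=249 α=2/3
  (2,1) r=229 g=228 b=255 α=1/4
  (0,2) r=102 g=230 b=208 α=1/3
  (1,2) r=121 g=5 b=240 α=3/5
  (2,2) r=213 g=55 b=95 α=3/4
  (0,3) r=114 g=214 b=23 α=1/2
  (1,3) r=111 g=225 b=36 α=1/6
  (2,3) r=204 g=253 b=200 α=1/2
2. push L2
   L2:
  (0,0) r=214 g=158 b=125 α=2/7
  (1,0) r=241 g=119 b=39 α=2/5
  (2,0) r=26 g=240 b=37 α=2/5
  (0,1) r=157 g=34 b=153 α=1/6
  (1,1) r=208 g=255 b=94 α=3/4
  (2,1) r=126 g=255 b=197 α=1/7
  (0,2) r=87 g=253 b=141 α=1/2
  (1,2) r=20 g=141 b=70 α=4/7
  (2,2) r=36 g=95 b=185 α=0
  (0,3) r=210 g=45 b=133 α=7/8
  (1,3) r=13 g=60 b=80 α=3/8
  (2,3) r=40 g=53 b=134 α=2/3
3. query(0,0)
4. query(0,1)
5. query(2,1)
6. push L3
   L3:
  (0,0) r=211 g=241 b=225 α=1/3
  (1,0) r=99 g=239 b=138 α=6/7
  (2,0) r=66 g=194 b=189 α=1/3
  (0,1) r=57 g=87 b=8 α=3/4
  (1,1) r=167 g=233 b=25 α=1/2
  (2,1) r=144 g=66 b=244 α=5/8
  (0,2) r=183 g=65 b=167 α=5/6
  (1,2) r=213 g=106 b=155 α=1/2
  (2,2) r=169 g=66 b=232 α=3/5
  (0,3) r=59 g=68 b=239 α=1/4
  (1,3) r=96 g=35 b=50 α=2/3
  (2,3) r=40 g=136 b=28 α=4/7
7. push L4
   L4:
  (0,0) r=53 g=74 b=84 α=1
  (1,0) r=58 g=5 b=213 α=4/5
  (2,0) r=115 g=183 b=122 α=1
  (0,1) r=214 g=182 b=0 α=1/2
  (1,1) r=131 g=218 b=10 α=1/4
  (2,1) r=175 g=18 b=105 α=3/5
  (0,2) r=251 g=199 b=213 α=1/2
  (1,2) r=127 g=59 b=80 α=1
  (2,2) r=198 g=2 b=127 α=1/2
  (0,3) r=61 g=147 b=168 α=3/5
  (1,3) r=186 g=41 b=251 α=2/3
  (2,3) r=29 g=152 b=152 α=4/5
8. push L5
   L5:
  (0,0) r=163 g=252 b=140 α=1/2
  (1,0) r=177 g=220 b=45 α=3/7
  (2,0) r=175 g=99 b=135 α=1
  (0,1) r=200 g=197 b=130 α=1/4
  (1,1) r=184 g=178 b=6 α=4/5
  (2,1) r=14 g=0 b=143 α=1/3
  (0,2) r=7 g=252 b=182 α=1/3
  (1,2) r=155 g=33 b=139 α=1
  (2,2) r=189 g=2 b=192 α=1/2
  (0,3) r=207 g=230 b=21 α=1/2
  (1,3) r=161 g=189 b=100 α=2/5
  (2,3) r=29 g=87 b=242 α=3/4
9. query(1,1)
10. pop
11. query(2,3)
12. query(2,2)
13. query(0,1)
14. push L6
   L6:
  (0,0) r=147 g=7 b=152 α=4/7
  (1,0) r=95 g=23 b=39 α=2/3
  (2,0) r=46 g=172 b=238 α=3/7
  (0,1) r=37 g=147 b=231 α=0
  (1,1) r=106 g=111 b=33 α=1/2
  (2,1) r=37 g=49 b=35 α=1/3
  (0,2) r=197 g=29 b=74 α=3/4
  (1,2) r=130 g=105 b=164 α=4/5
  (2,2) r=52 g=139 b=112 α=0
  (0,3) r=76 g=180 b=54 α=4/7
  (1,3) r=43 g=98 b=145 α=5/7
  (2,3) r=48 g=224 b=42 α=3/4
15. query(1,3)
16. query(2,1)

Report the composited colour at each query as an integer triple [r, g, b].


(0,0) stack=L1,L2; from [0,0,0]:
+L1 (α=1) → [22, 134, 17]
+L2 (α=2/7) → [538/7, 986/7, 335/7]
rounded: [77, 141, 48]

query (0,1) [L1,L2] — begin 0,0,0
+L1 (α=1/2) → [93/2, 97, 255/2]
+L2 (α=1/6) → [779/12, 173/2, 527/4]
→ [65, 86, 132]

query (2,1) [L1,L2] — begin 0,0,0
after L1 α=1/4: [229/4, 57, 255/4]
after L2 α=1/7: [939/14, 597/7, 1159/14]
→ [67, 85, 83]

query (1,1) [L1,L2,L3,L4,L5] — begin 0,0,0
L1 α=2/3: [508/3, 308/3, 166]
L2 α=3/4: [595/3, 2603/12, 112]
L3 α=1/2: [548/3, 5399/24, 137/2]
L4 α=1/4: [679/4, 7143/32, 431/8]
L5 α=4/5: [3623/20, 29927/160, 623/40]
= [181, 187, 16]

at x=2,y=3 over L1,L2,L3,L4:
after L1 α=1/2: [102, 253/2, 100]
after L2 α=2/3: [182/3, 155/2, 368/3]
after L3 α=4/7: [342/7, 1553/14, 480/7]
after L4 α=4/5: [1154/35, 2013/14, 4736/35]
= [33, 144, 135]

query (2,2) [L1,L2,L3,L4] — begin 0,0,0
L1 α=3/4: [639/4, 165/4, 285/4]
L2 α=0: [639/4, 165/4, 285/4]
L3 α=3/5: [1653/10, 561/10, 1677/10]
L4 α=1/2: [3633/20, 581/20, 2947/20]
= [182, 29, 147]

at x=0,y=1 over L1,L2,L3,L4:
+L1 (α=1/2) → [93/2, 97, 255/2]
+L2 (α=1/6) → [779/12, 173/2, 527/4]
+L3 (α=3/4) → [2831/48, 695/8, 623/16]
+L4 (α=1/2) → [13103/96, 2151/16, 623/32]
→ [136, 134, 19]

query (1,3) [L1,L2,L3,L4,L6] — begin 0,0,0
L1 α=1/6: [37/2, 75/2, 6]
L2 α=3/8: [263/16, 735/16, 135/4]
L3 α=2/3: [3335/48, 1855/48, 535/12]
L4 α=2/3: [21191/144, 5791/144, 6559/36]
L6 α=5/7: [36671/504, 41071/504, 19609/126]
= [73, 81, 156]

(2,1) stack=L1,L2,L3,L4,L6; from [0,0,0]:
+L1 (α=1/4) → [229/4, 57, 255/4]
+L2 (α=1/7) → [939/14, 597/7, 1159/14]
+L3 (α=5/8) → [12897/112, 4101/56, 20557/112]
+L4 (α=3/5) → [42297/280, 5613/140, 38197/280]
+L6 (α=1/3) → [47477/420, 9043/210, 43097/420]
= [113, 43, 103]


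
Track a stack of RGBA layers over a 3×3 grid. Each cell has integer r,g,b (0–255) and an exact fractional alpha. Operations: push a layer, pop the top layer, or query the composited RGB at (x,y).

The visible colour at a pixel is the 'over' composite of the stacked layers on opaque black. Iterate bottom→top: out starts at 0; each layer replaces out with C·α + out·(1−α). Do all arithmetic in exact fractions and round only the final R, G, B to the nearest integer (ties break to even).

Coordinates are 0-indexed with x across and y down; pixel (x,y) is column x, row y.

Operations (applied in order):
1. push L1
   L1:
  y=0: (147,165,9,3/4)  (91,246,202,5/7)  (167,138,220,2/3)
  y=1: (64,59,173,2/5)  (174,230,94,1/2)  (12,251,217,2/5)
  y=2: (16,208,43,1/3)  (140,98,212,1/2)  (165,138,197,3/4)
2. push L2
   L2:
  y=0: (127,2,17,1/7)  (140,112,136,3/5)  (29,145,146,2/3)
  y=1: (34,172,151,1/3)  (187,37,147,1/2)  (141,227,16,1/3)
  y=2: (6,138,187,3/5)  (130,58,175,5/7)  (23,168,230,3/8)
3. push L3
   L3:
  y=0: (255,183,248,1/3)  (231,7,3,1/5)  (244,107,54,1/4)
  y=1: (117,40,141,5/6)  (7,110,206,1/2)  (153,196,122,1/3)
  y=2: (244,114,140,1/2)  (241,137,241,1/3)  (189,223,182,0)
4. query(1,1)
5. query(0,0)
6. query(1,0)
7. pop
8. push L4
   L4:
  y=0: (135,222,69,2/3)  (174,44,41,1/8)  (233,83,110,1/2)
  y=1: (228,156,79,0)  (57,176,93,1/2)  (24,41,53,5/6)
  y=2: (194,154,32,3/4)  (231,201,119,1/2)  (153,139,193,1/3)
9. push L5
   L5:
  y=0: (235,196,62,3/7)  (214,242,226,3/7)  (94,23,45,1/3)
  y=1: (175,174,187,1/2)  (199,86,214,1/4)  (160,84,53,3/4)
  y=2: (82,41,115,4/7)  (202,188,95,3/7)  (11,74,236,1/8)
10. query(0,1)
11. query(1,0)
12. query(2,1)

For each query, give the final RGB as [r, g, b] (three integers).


(1,1) stack=L1,L2,L3; from [0,0,0]:
L1 α=1/2: [87, 115, 47]
L2 α=1/2: [137, 76, 97]
L3 α=1/2: [72, 93, 303/2]
= [72, 93, 152]

query (0,0) [L1,L2,L3] — begin 0,0,0
L1 α=3/4: [441/4, 495/4, 27/4]
L2 α=1/7: [1577/14, 1489/14, 115/14]
L3 α=1/3: [3362/21, 2770/21, 617/7]
→ [160, 132, 88]

at x=1,y=0 over L1,L2,L3:
+L1 (α=5/7) → [65, 1230/7, 1010/7]
+L2 (α=3/5) → [110, 4812/35, 4876/35]
+L3 (α=1/5) → [671/5, 19493/175, 19609/175]
= [134, 111, 112]

(0,1) stack=L1,L2,L4,L5; from [0,0,0]:
+L1 (α=2/5) → [128/5, 118/5, 346/5]
+L2 (α=1/3) → [142/5, 1096/15, 1447/15]
+L4 (α=0) → [142/5, 1096/15, 1447/15]
+L5 (α=1/2) → [1017/10, 1853/15, 2126/15]
= [102, 124, 142]

at x=1,y=0 over L1,L2,L4,L5:
+L1 (α=5/7) → [65, 1230/7, 1010/7]
+L2 (α=3/5) → [110, 4812/35, 4876/35]
+L4 (α=1/8) → [118, 629/5, 5081/40]
+L5 (α=3/7) → [1114/7, 878/5, 11861/70]
rounded: [159, 176, 169]

query (2,1) [L1,L2,L4,L5] — begin 0,0,0
L1 α=2/5: [24/5, 502/5, 434/5]
L2 α=1/3: [251/5, 713/5, 316/5]
L4 α=5/6: [851/30, 869/15, 547/10]
L5 α=3/4: [15251/120, 4649/60, 2137/40]
rounded: [127, 77, 53]


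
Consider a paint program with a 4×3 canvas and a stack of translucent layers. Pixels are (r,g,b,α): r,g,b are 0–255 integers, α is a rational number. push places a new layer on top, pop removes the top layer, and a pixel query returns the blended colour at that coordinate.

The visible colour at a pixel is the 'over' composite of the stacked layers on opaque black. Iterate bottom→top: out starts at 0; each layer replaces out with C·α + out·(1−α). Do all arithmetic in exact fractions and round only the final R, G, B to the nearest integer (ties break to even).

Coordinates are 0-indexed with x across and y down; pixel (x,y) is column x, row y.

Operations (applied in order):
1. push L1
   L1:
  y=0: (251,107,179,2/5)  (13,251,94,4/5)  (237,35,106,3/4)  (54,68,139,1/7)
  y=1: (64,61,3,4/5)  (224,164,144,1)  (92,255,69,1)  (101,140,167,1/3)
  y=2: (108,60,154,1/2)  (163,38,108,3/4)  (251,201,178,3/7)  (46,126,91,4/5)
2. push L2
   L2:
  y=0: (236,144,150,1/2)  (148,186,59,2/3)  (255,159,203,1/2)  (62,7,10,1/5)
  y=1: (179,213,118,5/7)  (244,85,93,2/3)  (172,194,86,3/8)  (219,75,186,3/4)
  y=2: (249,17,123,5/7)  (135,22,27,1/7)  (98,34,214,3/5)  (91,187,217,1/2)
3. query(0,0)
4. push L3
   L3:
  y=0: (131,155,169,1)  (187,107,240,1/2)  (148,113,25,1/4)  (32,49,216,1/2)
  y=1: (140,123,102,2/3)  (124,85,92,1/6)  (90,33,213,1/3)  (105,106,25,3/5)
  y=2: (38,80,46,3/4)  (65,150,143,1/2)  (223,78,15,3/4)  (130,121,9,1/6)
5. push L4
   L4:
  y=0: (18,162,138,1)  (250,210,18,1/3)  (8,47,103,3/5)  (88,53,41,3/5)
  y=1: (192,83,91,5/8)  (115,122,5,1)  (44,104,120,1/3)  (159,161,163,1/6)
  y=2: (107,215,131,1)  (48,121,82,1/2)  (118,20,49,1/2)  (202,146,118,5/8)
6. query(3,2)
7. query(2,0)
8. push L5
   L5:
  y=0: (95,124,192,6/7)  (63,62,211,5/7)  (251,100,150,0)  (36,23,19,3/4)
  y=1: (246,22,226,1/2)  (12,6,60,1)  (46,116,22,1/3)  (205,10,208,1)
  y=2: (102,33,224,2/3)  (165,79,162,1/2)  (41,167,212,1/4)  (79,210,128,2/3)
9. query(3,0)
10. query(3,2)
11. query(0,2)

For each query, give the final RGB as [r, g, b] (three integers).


(0,0) stack=L1,L2; from [0,0,0]:
after L1 α=2/5: [502/5, 214/5, 358/5]
after L2 α=1/2: [841/5, 467/5, 554/5]
rounded: [168, 93, 111]

(3,2) stack=L1,L2,L3,L4; from [0,0,0]:
+L1 (α=4/5) → [184/5, 504/5, 364/5]
+L2 (α=1/2) → [639/10, 1439/10, 1449/10]
+L3 (α=1/6) → [899/12, 1681/12, 489/4]
+L4 (α=5/8) → [4939/32, 4601/32, 3827/32]
rounded: [154, 144, 120]

(2,0) stack=L1,L2,L3,L4; from [0,0,0]:
L1 α=3/4: [711/4, 105/4, 159/2]
L2 α=1/2: [1731/8, 741/8, 565/4]
L3 α=1/4: [6377/32, 3127/32, 1795/16]
L4 α=3/5: [6761/80, 5383/80, 4267/40]
→ [85, 67, 107]

query (3,0) [L1,L2,L3,L4,L5] — begin 0,0,0
L1 α=1/7: [54/7, 68/7, 139/7]
L2 α=1/5: [130/7, 321/35, 626/35]
L3 α=1/2: [177/7, 1018/35, 4093/35]
L4 α=3/5: [2202/35, 7601/175, 12491/175]
L5 α=3/4: [2991/70, 4919/175, 11233/350]
rounded: [43, 28, 32]

query (3,2) [L1,L2,L3,L4,L5] — begin 0,0,0
after L1 α=4/5: [184/5, 504/5, 364/5]
after L2 α=1/2: [639/10, 1439/10, 1449/10]
after L3 α=1/6: [899/12, 1681/12, 489/4]
after L4 α=5/8: [4939/32, 4601/32, 3827/32]
after L5 α=2/3: [9995/96, 18041/96, 12019/96]
rounded: [104, 188, 125]

(0,2) stack=L1,L2,L3,L4,L5; from [0,0,0]:
L1 α=1/2: [54, 30, 77]
L2 α=5/7: [1353/7, 145/7, 769/7]
L3 α=3/4: [2151/28, 1825/28, 1735/28]
L4 α=1: [107, 215, 131]
L5 α=2/3: [311/3, 281/3, 193]
rounded: [104, 94, 193]


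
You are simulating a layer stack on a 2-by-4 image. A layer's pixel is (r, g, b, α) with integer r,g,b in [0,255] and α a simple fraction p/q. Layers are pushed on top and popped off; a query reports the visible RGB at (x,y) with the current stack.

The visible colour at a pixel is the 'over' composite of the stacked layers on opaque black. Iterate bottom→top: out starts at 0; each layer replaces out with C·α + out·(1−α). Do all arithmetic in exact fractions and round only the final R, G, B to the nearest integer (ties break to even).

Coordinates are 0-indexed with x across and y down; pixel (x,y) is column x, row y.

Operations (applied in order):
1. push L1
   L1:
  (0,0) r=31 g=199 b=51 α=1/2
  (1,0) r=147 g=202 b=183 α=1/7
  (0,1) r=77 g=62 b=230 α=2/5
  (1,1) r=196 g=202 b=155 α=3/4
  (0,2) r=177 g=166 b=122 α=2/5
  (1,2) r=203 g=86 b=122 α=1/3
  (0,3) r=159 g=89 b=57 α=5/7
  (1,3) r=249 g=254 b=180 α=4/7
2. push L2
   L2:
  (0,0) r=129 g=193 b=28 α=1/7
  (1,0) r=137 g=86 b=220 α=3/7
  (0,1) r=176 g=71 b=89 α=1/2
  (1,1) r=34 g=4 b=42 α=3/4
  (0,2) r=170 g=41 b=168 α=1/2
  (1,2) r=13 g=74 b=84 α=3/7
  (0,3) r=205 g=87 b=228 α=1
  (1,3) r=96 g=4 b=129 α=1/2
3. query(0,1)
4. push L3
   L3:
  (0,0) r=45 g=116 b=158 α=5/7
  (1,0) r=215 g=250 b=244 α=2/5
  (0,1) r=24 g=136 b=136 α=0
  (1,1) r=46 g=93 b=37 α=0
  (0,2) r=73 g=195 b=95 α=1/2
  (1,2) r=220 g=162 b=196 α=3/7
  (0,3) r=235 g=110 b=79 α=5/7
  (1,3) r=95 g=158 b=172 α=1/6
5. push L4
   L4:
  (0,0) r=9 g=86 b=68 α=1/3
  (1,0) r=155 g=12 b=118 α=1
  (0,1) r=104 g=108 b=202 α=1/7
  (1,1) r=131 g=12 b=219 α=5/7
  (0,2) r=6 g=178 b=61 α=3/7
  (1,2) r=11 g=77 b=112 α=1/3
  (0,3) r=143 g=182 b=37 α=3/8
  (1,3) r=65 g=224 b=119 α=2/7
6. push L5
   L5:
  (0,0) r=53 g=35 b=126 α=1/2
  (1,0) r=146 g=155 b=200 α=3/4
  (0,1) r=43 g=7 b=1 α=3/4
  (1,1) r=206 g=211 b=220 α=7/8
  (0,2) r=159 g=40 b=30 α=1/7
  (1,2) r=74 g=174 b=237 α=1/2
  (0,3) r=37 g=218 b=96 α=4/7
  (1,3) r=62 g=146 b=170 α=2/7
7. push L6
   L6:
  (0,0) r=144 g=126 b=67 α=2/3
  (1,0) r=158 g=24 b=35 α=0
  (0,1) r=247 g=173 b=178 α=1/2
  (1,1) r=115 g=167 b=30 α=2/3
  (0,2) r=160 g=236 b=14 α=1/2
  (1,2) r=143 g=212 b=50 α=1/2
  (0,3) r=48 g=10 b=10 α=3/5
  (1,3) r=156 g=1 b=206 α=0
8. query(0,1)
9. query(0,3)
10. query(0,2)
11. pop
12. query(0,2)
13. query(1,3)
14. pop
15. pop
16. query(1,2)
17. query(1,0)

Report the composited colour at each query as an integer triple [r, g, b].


(0,1) stack=L1,L2; from [0,0,0]:
after L1 α=2/5: [154/5, 124/5, 92]
after L2 α=1/2: [517/5, 479/10, 181/2]
→ [103, 48, 90]

query (0,1) [L1,L2,L3,L4,L5,L6] — begin 0,0,0
L1 α=2/5: [154/5, 124/5, 92]
L2 α=1/2: [517/5, 479/10, 181/2]
L3 α=0: [517/5, 479/10, 181/2]
L4 α=1/7: [3622/35, 1977/35, 745/7]
L5 α=3/4: [8137/140, 678/35, 383/14]
L6 α=1/2: [42717/280, 6733/70, 2875/28]
rounded: [153, 96, 103]

query (0,3) [L1,L2,L3,L4,L5,L6] — begin 0,0,0
L1 α=5/7: [795/7, 445/7, 285/7]
L2 α=1: [205, 87, 228]
L3 α=5/7: [1585/7, 724/7, 851/7]
L4 α=3/8: [1366/7, 3721/28, 629/7]
L5 α=4/7: [5134/49, 35579/196, 4575/49]
L6 α=3/5: [17324/245, 38519/490, 2124/49]
= [71, 79, 43]

query (0,2) [L1,L2,L3,L4,L5,L6] — begin 0,0,0
after L1 α=2/5: [354/5, 332/5, 244/5]
after L2 α=1/2: [602/5, 537/10, 542/5]
after L3 α=1/2: [967/10, 2487/20, 1017/10]
after L4 α=3/7: [2024/35, 5157/35, 2949/35]
after L5 α=1/7: [17709/245, 32342/245, 18744/245]
after L6 α=1/2: [56909/490, 45081/245, 11087/245]
= [116, 184, 45]

query (0,2) [L1,L2,L3,L4,L5] — begin 0,0,0
L1 α=2/5: [354/5, 332/5, 244/5]
L2 α=1/2: [602/5, 537/10, 542/5]
L3 α=1/2: [967/10, 2487/20, 1017/10]
L4 α=3/7: [2024/35, 5157/35, 2949/35]
L5 α=1/7: [17709/245, 32342/245, 18744/245]
= [72, 132, 77]

(1,3) stack=L1,L2,L3,L4,L5; from [0,0,0]:
L1 α=4/7: [996/7, 1016/7, 720/7]
L2 α=1/2: [834/7, 522/7, 1623/14]
L3 α=1/6: [4835/42, 1858/21, 10523/84]
L4 α=2/7: [29635/294, 18698/147, 72607/588]
L5 α=2/7: [184631/2058, 136414/1029, 562955/4116]
rounded: [90, 133, 137]

at x=1,y=2 over L1,L2,L3:
after L1 α=1/3: [203/3, 86/3, 122/3]
after L2 α=3/7: [929/21, 1010/21, 1244/21]
after L3 α=3/7: [17576/147, 14246/147, 17324/147]
→ [120, 97, 118]

query (1,0) [L1,L2,L3] — begin 0,0,0
L1 α=1/7: [21, 202/7, 183/7]
L2 α=3/7: [495/7, 2614/49, 5352/49]
L3 α=2/5: [899/7, 32342/245, 39968/245]
rounded: [128, 132, 163]


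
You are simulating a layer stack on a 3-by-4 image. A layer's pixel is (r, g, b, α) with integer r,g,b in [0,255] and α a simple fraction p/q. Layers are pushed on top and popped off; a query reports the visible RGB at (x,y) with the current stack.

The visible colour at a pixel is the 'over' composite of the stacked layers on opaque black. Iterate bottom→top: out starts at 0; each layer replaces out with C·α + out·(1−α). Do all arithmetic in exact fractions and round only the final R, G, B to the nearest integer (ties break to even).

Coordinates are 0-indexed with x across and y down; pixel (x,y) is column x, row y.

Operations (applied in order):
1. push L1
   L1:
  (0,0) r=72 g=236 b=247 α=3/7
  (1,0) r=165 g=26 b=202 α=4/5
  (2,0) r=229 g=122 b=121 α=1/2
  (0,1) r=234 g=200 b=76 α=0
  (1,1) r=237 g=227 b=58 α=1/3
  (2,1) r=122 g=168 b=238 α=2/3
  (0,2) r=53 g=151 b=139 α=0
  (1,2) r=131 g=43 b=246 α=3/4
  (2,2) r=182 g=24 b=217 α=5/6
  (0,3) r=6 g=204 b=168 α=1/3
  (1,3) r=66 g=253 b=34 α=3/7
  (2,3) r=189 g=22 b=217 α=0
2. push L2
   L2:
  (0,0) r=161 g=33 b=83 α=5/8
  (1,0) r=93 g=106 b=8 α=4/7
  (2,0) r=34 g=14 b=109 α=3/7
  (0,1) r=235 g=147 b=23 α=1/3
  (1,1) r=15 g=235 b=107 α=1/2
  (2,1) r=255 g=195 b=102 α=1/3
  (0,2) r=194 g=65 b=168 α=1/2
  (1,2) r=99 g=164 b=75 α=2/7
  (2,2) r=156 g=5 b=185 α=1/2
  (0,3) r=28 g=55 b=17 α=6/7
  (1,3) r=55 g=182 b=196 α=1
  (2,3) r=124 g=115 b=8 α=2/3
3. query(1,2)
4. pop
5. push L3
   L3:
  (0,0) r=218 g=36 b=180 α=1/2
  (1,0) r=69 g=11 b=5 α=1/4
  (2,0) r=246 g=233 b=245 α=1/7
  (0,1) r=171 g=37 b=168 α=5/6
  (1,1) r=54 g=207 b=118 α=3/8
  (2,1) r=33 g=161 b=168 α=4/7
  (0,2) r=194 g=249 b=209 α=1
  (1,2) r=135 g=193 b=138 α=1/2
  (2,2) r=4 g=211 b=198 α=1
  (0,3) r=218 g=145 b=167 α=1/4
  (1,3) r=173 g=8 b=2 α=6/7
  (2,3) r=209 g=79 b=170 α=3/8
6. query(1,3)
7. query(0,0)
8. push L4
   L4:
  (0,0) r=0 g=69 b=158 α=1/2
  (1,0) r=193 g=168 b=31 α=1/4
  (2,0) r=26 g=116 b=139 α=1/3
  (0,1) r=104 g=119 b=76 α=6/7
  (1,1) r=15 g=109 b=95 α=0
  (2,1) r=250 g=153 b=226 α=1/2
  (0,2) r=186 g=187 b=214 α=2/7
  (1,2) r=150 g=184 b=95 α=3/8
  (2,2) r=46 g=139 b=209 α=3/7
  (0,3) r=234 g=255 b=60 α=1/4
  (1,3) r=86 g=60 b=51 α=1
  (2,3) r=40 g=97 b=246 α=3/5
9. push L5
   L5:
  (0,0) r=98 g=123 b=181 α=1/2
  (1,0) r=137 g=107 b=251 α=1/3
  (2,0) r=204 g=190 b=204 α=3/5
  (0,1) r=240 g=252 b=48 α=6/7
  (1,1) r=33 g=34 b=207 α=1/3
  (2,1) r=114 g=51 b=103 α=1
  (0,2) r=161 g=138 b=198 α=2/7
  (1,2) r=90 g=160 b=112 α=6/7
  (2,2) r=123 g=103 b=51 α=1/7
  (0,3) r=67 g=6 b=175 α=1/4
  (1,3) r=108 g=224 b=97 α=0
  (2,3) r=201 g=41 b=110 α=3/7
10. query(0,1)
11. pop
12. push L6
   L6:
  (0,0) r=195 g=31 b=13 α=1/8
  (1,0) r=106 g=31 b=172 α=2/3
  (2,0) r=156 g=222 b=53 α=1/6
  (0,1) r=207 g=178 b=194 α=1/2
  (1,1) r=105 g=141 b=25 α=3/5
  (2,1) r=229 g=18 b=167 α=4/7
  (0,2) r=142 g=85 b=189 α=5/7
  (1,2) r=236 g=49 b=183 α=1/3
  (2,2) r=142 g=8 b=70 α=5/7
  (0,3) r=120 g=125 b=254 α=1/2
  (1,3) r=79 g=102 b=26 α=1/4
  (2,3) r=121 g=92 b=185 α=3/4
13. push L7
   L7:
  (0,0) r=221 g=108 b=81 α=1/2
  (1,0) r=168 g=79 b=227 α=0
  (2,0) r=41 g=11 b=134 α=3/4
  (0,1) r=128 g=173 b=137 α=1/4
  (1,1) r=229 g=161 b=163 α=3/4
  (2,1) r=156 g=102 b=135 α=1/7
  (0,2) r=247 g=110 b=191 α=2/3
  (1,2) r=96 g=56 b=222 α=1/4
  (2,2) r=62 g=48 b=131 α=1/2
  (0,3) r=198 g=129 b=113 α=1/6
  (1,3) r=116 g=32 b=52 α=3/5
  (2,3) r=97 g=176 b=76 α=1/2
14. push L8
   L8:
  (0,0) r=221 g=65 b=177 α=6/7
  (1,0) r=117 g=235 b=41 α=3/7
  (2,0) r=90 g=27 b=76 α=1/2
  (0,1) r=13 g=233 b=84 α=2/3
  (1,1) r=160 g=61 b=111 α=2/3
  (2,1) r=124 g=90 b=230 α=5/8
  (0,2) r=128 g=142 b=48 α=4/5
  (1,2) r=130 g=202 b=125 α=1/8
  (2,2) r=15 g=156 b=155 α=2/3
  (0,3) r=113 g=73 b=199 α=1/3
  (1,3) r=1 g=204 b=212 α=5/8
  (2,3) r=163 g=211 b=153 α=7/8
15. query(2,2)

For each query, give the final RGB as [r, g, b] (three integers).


(1,2) stack=L1,L2; from [0,0,0]:
+L1 (α=3/4) → [393/4, 129/4, 369/2]
+L2 (α=2/7) → [2757/28, 1957/28, 2145/14]
= [98, 70, 153]

query (1,3) [L1,L3] — begin 0,0,0
+L1 (α=3/7) → [198/7, 759/7, 102/7]
+L3 (α=6/7) → [7464/49, 1095/49, 186/49]
= [152, 22, 4]

query (0,0) [L1,L3] — begin 0,0,0
L1 α=3/7: [216/7, 708/7, 741/7]
L3 α=1/2: [871/7, 480/7, 2001/14]
rounded: [124, 69, 143]

(0,1) stack=L1,L3,L4,L5; from [0,0,0]:
+L1 (α=0) → [0, 0, 0]
+L3 (α=5/6) → [285/2, 185/6, 140]
+L4 (α=6/7) → [219/2, 4469/42, 596/7]
+L5 (α=6/7) → [3099/14, 67973/294, 2612/49]
rounded: [221, 231, 53]

query (2,2) [L1,L3,L4,L6,L7,L8] — begin 0,0,0
L1 α=5/6: [455/3, 20, 1085/6]
L3 α=1: [4, 211, 198]
L4 α=3/7: [22, 1261/7, 1419/7]
L6 α=5/7: [754/7, 2802/49, 5288/49]
L7 α=1/2: [594/7, 2577/49, 11707/98]
L8 α=2/3: [268/7, 5955/49, 14029/98]
rounded: [38, 122, 143]


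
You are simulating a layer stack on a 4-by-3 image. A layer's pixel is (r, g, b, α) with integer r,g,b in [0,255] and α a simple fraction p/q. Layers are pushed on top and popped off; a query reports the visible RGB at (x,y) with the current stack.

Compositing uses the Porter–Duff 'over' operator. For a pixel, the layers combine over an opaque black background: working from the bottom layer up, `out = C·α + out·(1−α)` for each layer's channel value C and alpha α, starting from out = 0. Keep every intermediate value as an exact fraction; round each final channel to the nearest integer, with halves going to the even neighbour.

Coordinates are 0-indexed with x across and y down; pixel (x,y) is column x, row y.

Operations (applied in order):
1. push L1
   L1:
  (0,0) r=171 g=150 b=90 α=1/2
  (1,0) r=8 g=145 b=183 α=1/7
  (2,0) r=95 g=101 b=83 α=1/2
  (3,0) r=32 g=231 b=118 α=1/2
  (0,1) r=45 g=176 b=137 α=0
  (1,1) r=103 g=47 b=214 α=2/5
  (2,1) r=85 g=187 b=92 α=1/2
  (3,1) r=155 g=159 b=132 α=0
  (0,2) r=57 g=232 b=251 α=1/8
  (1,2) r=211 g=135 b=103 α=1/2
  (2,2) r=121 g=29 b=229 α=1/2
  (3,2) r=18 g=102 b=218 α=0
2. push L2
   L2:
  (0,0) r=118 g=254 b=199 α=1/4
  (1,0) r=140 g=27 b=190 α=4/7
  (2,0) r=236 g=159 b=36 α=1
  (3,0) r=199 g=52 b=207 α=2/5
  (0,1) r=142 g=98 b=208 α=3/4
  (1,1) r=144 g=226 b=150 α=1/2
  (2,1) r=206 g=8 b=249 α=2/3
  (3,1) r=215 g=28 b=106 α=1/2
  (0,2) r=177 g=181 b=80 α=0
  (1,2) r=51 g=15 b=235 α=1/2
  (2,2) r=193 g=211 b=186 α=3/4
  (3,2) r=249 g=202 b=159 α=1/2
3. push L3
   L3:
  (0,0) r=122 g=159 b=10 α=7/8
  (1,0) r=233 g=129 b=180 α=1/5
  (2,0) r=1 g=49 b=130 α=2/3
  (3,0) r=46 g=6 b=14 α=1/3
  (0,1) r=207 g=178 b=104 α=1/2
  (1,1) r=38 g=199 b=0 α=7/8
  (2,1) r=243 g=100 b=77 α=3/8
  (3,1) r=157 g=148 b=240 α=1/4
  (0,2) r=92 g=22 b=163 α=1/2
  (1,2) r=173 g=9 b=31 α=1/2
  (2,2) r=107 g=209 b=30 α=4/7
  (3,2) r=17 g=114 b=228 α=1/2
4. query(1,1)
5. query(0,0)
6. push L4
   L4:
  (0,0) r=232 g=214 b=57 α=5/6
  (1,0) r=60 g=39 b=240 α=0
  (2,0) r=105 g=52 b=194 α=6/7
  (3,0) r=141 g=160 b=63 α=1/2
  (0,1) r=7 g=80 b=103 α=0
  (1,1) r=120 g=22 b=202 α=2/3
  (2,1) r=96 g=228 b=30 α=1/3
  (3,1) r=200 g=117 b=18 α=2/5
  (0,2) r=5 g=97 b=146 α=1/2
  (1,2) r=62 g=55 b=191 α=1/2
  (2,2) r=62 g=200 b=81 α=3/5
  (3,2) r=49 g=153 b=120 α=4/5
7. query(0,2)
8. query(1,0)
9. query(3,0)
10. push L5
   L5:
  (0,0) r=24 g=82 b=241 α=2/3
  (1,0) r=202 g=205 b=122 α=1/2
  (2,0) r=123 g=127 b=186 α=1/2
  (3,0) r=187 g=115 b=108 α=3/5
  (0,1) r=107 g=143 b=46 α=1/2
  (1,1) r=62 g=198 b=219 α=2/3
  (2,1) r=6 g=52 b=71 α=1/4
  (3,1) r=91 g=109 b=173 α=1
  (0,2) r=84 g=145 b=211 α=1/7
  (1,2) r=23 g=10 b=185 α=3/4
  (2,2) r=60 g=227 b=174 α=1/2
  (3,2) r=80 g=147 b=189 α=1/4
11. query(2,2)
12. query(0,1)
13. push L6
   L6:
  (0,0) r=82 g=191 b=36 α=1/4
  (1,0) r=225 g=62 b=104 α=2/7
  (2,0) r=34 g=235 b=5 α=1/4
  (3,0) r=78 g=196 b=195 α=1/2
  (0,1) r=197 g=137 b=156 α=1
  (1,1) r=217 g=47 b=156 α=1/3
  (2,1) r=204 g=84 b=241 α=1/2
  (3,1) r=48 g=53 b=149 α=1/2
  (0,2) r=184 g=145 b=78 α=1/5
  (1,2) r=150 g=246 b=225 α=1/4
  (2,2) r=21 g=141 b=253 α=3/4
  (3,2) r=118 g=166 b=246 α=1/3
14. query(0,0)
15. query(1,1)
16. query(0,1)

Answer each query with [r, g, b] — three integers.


at x=1,y=1 over L1,L2,L3:
L1 α=2/5: [206/5, 94/5, 428/5]
L2 α=1/2: [463/5, 612/5, 589/5]
L3 α=7/8: [1793/40, 7577/40, 589/40]
rounded: [45, 189, 15]

(0,0) stack=L1,L2,L3; from [0,0,0]:
+L1 (α=1/2) → [171/2, 75, 45]
+L2 (α=1/4) → [749/8, 479/4, 167/2]
+L3 (α=7/8) → [7581/64, 4931/32, 307/16]
→ [118, 154, 19]

(0,2) stack=L1,L2,L3,L4; from [0,0,0]:
after L1 α=1/8: [57/8, 29, 251/8]
after L2 α=0: [57/8, 29, 251/8]
after L3 α=1/2: [793/16, 51/2, 1555/16]
after L4 α=1/2: [873/32, 245/4, 3891/32]
rounded: [27, 61, 122]

at x=1,y=0 over L1,L2,L3,L4:
+L1 (α=1/7) → [8/7, 145/7, 183/7]
+L2 (α=4/7) → [3944/49, 1191/49, 5869/49]
+L3 (α=1/5) → [27193/245, 2217/49, 32296/245]
+L4 (α=0) → [27193/245, 2217/49, 32296/245]
→ [111, 45, 132]

(3,0) stack=L1,L2,L3,L4; from [0,0,0]:
+L1 (α=1/2) → [16, 231/2, 59]
+L2 (α=2/5) → [446/5, 901/10, 591/5]
+L3 (α=1/3) → [374/5, 931/15, 1252/15]
+L4 (α=1/2) → [1079/10, 3331/30, 2197/30]
→ [108, 111, 73]

at x=2,y=2 over L1,L2,L3,L4,L5:
+L1 (α=1/2) → [121/2, 29/2, 229/2]
+L2 (α=3/4) → [1279/8, 1295/8, 1345/8]
+L3 (α=4/7) → [7261/56, 10573/56, 4995/56]
+L4 (α=3/5) → [12469/140, 27373/140, 11799/140]
+L5 (α=1/2) → [20869/280, 59153/280, 36159/280]
= [75, 211, 129]

(0,1) stack=L1,L2,L3,L4,L5; from [0,0,0]:
+L1 (α=0) → [0, 0, 0]
+L2 (α=3/4) → [213/2, 147/2, 156]
+L3 (α=1/2) → [627/4, 503/4, 130]
+L4 (α=0) → [627/4, 503/4, 130]
+L5 (α=1/2) → [1055/8, 1075/8, 88]
rounded: [132, 134, 88]

at x=0,y=0 over L1,L2,L3,L4,L5,L6:
L1 α=1/2: [171/2, 75, 45]
L2 α=1/4: [749/8, 479/4, 167/2]
L3 α=7/8: [7581/64, 4931/32, 307/16]
L4 α=5/6: [81821/384, 13057/64, 4867/96]
L5 α=2/3: [100253/1152, 7851/64, 51139/288]
L6 α=1/4: [131741/1536, 35777/256, 54595/384]
= [86, 140, 142]

query (1,1) [L1,L2,L3,L4,L5,L6] — begin 0,0,0
L1 α=2/5: [206/5, 94/5, 428/5]
L2 α=1/2: [463/5, 612/5, 589/5]
L3 α=7/8: [1793/40, 7577/40, 589/40]
L4 α=2/3: [11393/120, 9337/120, 5583/40]
L5 α=2/3: [26273/360, 56857/360, 7701/40]
L6 α=1/3: [65333/540, 65317/540, 3607/20]
→ [121, 121, 180]

query (0,1) [L1,L2,L3,L4,L5,L6] — begin 0,0,0
L1 α=0: [0, 0, 0]
L2 α=3/4: [213/2, 147/2, 156]
L3 α=1/2: [627/4, 503/4, 130]
L4 α=0: [627/4, 503/4, 130]
L5 α=1/2: [1055/8, 1075/8, 88]
L6 α=1: [197, 137, 156]
→ [197, 137, 156]


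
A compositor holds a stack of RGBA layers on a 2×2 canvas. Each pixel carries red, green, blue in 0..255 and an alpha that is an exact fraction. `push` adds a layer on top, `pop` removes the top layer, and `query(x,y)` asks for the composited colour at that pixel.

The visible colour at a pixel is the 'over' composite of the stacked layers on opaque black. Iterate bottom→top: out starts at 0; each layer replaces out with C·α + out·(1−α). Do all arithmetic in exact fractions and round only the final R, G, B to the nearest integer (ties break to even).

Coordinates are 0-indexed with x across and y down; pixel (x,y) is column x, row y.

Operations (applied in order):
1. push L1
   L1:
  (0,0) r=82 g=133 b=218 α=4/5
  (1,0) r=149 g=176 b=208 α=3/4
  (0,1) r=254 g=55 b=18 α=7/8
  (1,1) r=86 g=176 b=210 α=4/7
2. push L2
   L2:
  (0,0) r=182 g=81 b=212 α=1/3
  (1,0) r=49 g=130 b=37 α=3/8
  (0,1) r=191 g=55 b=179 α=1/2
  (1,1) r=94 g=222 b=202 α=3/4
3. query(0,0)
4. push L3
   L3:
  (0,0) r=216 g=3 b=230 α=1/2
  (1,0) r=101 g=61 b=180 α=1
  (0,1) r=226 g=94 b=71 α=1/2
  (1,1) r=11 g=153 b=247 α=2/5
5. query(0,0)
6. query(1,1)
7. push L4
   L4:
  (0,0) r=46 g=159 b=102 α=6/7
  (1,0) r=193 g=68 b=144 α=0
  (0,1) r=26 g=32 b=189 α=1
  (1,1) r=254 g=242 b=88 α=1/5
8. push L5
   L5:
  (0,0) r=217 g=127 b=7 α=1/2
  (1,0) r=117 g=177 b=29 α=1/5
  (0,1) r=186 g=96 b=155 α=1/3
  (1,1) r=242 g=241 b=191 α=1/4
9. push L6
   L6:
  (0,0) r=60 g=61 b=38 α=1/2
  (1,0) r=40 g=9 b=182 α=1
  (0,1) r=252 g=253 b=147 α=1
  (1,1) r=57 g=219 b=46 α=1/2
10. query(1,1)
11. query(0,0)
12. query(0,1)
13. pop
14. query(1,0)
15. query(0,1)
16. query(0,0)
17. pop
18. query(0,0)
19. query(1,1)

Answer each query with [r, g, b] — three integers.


(0,0) stack=L1,L2; from [0,0,0]:
after L1 α=4/5: [328/5, 532/5, 872/5]
after L2 α=1/3: [522/5, 1469/15, 2804/15]
= [104, 98, 187]

(0,0) stack=L1,L2,L3; from [0,0,0]:
+L1 (α=4/5) → [328/5, 532/5, 872/5]
+L2 (α=1/3) → [522/5, 1469/15, 2804/15]
+L3 (α=1/2) → [801/5, 757/15, 3127/15]
→ [160, 50, 208]

(1,1) stack=L1,L2,L3; from [0,0,0]:
after L1 α=4/7: [344/7, 704/7, 120]
after L2 α=3/4: [1159/14, 2683/14, 363/2]
after L3 α=2/5: [757/14, 12333/70, 2077/10]
→ [54, 176, 208]

query (1,1) [L1,L2,L3,L4,L5,L6] — begin 0,0,0
+L1 (α=4/7) → [344/7, 704/7, 120]
+L2 (α=3/4) → [1159/14, 2683/14, 363/2]
+L3 (α=2/5) → [757/14, 12333/70, 2077/10]
+L4 (α=1/5) → [3292/35, 33136/175, 4594/25]
+L5 (α=1/4) → [9173/70, 141583/700, 18557/100]
+L6 (α=1/2) → [13163/140, 294883/1400, 23157/200]
rounded: [94, 211, 116]

at x=0,y=0 over L1,L2,L3,L4,L5,L6:
+L1 (α=4/5) → [328/5, 532/5, 872/5]
+L2 (α=1/3) → [522/5, 1469/15, 2804/15]
+L3 (α=1/2) → [801/5, 757/15, 3127/15]
+L4 (α=6/7) → [2181/35, 15067/105, 12307/105]
+L5 (α=1/2) → [4888/35, 14201/105, 6521/105]
+L6 (α=1/2) → [3494/35, 10303/105, 10511/210]
= [100, 98, 50]

query (0,1) [L1,L2,L3,L4,L5,L6] — begin 0,0,0
+L1 (α=7/8) → [889/4, 385/8, 63/4]
+L2 (α=1/2) → [1653/8, 825/16, 779/8]
+L3 (α=1/2) → [3461/16, 2329/32, 1347/16]
+L4 (α=1) → [26, 32, 189]
+L5 (α=1/3) → [238/3, 160/3, 533/3]
+L6 (α=1) → [252, 253, 147]
= [252, 253, 147]

query (1,0) [L1,L2,L3,L4,L5] — begin 0,0,0
L1 α=3/4: [447/4, 132, 156]
L2 α=3/8: [2823/32, 525/4, 891/8]
L3 α=1: [101, 61, 180]
L4 α=0: [101, 61, 180]
L5 α=1/5: [521/5, 421/5, 749/5]
= [104, 84, 150]

(0,1) stack=L1,L2,L3,L4,L5; from [0,0,0]:
L1 α=7/8: [889/4, 385/8, 63/4]
L2 α=1/2: [1653/8, 825/16, 779/8]
L3 α=1/2: [3461/16, 2329/32, 1347/16]
L4 α=1: [26, 32, 189]
L5 α=1/3: [238/3, 160/3, 533/3]
rounded: [79, 53, 178]

(0,0) stack=L1,L2,L3,L4,L5; from [0,0,0]:
L1 α=4/5: [328/5, 532/5, 872/5]
L2 α=1/3: [522/5, 1469/15, 2804/15]
L3 α=1/2: [801/5, 757/15, 3127/15]
L4 α=6/7: [2181/35, 15067/105, 12307/105]
L5 α=1/2: [4888/35, 14201/105, 6521/105]
= [140, 135, 62]

(0,0) stack=L1,L2,L3,L4; from [0,0,0]:
L1 α=4/5: [328/5, 532/5, 872/5]
L2 α=1/3: [522/5, 1469/15, 2804/15]
L3 α=1/2: [801/5, 757/15, 3127/15]
L4 α=6/7: [2181/35, 15067/105, 12307/105]
= [62, 143, 117]

query (1,1) [L1,L2,L3,L4] — begin 0,0,0
after L1 α=4/7: [344/7, 704/7, 120]
after L2 α=3/4: [1159/14, 2683/14, 363/2]
after L3 α=2/5: [757/14, 12333/70, 2077/10]
after L4 α=1/5: [3292/35, 33136/175, 4594/25]
→ [94, 189, 184]
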